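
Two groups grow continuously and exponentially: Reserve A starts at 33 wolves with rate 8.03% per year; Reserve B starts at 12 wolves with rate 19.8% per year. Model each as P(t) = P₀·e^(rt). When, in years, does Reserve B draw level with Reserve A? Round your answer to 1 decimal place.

t ≈ 8.6 years

33·e^(0.0803t) = 12·e^(0.198t)
33/12 = e^((0.198 − 0.0803)t) → ln(2.75) = 0.1177·t
t = 1.0116 / 0.1177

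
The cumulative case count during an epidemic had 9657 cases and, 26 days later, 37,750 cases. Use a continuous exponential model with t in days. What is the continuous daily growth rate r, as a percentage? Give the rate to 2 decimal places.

r ≈ 5.24% per day

37750 = 9657 · e^(r·26)
e^(26r) = 37750/9657 = 3.90908
r = ln(3.90908) / 26 = 1.3633 / 26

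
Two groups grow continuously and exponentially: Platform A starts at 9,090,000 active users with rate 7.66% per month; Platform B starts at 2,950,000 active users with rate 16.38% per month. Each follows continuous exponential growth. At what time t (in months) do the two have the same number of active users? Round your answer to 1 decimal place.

9090000·e^(0.0766t) = 2950000·e^(0.1638t)
9090000/2950000 = e^((0.1638 − 0.0766)t) → ln(3.08136) = 0.0872·t
t = 1.12537 / 0.0872

t ≈ 12.9 months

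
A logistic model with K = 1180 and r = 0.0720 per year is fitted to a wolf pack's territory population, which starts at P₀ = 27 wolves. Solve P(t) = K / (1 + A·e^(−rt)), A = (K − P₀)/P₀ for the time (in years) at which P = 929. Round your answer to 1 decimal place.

A = (1180 − 27)/27 = 42.7037
929 = 1180/(1 + 42.7037·e^(−0.072t)) → 1 + 42.7037·e^(−0.072t) = 1.27018
e^(−0.072t) = 0.006327 → t = ln(158.05474)/0.072 = 5.06294/0.072

t ≈ 70.3 years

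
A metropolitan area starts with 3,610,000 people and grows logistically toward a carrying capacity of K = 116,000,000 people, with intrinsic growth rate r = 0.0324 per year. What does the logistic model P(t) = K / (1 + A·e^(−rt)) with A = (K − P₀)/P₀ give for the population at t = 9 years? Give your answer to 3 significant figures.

A = (116000000 − 3610000)/3610000 = 31.13296
P(9) = 116000000 / (1 + 31.13296·e^(−0.0324·9)) = 116000000 / (1 + 31.13296·0.747067)
= 116000000 / 24.25842 ≈ 4781844.93

≈ 4,780,000 people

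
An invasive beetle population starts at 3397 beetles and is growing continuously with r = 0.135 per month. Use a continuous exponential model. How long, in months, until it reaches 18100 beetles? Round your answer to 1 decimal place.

18100 = 3397 · e^(0.135·t)
t = ln(18100/3397) / 0.135 = ln(5.32823) / 0.135 = 1.67302 / 0.135

t ≈ 12.4 months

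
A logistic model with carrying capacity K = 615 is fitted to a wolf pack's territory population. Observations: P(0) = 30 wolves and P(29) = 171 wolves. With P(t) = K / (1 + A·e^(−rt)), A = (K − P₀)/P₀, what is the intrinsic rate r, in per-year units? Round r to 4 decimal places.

r ≈ 0.0695 per year

A = (615 − 30)/30 = 19.5
171 = 615/(1 + 19.5·e^(−r·29)) → e^(−29r) = (3.59649 − 1)/19.5 = 0.133153
r = −ln(0.133153)/29 = 2.01625/29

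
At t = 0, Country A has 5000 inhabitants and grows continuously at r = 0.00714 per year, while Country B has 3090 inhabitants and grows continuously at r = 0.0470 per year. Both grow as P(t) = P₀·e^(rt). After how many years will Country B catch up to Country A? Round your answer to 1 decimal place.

5000·e^(0.00714t) = 3090·e^(0.047t)
5000/3090 = e^((0.047 − 0.00714)t) → ln(1.61812) = 0.03986·t
t = 0.48127 / 0.03986

t ≈ 12.1 years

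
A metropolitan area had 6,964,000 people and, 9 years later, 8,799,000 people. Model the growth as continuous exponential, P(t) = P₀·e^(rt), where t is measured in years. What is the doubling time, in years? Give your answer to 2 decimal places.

r = ln(8799000/6964000) / 9 = ln(1.2635) / 9 ≈ 0.025987 per year
doubling time = ln 2 / |r| = 0.69315 / 0.025987

doubling time ≈ 26.67 years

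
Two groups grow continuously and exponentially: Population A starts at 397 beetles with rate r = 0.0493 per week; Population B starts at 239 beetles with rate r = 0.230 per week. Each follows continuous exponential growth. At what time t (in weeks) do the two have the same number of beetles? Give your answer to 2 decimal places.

397·e^(0.0493t) = 239·e^(0.23t)
397/239 = e^((0.23 − 0.0493)t) → ln(1.66109) = 0.1807·t
t = 0.50747 / 0.1807

t ≈ 2.81 weeks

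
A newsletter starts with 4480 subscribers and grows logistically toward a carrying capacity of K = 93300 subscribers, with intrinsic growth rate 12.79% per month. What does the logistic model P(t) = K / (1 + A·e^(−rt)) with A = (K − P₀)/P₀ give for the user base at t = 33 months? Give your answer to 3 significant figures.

≈ 72,300 subscribers

A = (93300 − 4480)/4480 = 19.82589
P(33) = 93300 / (1 + 19.82589·e^(−0.1279·33)) = 93300 / (1 + 19.82589·0.014688)
= 93300 / 1.29121 ≈ 72257.81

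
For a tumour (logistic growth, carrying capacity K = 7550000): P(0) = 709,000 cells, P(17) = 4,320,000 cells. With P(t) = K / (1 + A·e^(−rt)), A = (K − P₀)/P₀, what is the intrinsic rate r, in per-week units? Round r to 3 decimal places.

r ≈ 0.150 per week

A = (7550000 − 709000)/709000 = 9.6488
4320000 = 7550000/(1 + 9.6488·e^(−r·17)) → e^(−17r) = (1.74769 − 1)/9.6488 = 0.07749
r = −ln(0.07749)/17 = 2.55761/17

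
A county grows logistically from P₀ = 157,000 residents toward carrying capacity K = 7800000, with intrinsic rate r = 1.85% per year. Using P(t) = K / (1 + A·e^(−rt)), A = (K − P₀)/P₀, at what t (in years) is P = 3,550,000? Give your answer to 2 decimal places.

t ≈ 200.29 years

A = (7800000 − 157000)/157000 = 48.68153
3550000 = 7800000/(1 + 48.68153·e^(−0.0185t)) → 1 + 48.68153·e^(−0.0185t) = 2.19718
e^(−0.0185t) = 0.024592 → t = ln(40.66339)/0.0185 = 3.70533/0.0185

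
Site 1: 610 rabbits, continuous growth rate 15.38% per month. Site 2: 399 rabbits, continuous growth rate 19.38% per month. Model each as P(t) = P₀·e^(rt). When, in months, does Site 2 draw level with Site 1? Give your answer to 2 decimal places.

610·e^(0.1538t) = 399·e^(0.1938t)
610/399 = e^((0.1938 − 0.1538)t) → ln(1.52882) = 0.04·t
t = 0.4245 / 0.04

t ≈ 10.61 months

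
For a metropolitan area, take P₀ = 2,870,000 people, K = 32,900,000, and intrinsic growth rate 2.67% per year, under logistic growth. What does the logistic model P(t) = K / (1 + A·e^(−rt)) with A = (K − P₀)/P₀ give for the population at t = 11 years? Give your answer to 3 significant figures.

A = (32900000 − 2870000)/2870000 = 10.46341
P(11) = 32900000 / (1 + 10.46341·e^(−0.0267·11)) = 32900000 / (1 + 10.46341·0.7455)
= 32900000 / 8.80048 ≈ 3738433.83

≈ 3,740,000 people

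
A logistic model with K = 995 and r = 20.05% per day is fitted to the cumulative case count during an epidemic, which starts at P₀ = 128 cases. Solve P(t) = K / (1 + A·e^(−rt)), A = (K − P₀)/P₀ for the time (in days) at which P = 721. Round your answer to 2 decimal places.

A = (995 − 128)/128 = 6.77344
721 = 995/(1 + 6.77344·e^(−0.2005t)) → 1 + 6.77344·e^(−0.2005t) = 1.38003
e^(−0.2005t) = 0.056106 → t = ln(17.82353)/0.2005 = 2.88052/0.2005

t ≈ 14.37 days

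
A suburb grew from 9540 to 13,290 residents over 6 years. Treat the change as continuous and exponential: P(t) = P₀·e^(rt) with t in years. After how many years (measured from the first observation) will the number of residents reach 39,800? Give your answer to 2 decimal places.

t ≈ 25.85 years

r = ln(13290/9540) / 6 ≈ 0.055253 per year
t = ln(39800/9540) / r = 1.42837 / 0.055253 ≈ 25.851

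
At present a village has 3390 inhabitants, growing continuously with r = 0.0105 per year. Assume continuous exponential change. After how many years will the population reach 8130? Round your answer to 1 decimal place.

t ≈ 83.3 years

8130 = 3390 · e^(0.0105·t)
t = ln(8130/3390) / 0.0105 = ln(2.39823) / 0.0105 = 0.87473 / 0.0105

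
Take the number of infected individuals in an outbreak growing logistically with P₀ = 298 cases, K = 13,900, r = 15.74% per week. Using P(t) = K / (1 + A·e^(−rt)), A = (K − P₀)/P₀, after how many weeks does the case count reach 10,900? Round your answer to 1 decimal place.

A = (13900 − 298)/298 = 45.6443
10900 = 13900/(1 + 45.6443·e^(−0.1574t)) → 1 + 45.6443·e^(−0.1574t) = 1.27523
e^(−0.1574t) = 0.00603 → t = ln(165.84094)/0.1574 = 5.11103/0.1574

t ≈ 32.5 weeks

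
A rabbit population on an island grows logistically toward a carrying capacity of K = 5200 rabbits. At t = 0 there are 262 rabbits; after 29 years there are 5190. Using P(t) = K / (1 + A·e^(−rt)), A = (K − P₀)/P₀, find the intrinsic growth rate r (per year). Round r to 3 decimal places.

A = (5200 − 262)/262 = 18.84733
5190 = 5200/(1 + 18.84733·e^(−r·29)) → e^(−29r) = (1.00193 − 1)/18.84733 = 0.000102
r = −ln(0.000102)/29 = 9.18828/29

r ≈ 0.317 per year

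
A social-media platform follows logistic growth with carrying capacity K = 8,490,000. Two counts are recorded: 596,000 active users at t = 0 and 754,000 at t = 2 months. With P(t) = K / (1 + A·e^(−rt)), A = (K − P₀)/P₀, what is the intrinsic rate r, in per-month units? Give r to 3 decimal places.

r ≈ 0.128 per month

A = (8490000 − 596000)/596000 = 13.24497
754000 = 8490000/(1 + 13.24497·e^(−r·2)) → e^(−2r) = (11.25995 − 1)/13.24497 = 0.77463
r = −ln(0.77463)/2 = 0.25537/2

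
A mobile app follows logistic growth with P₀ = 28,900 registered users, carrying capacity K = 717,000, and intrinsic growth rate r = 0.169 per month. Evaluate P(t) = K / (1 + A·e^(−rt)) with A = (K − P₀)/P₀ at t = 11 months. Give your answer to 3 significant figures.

A = (717000 − 28900)/28900 = 23.80969
P(11) = 717000 / (1 + 23.80969·e^(−0.169·11)) = 717000 / (1 + 23.80969·0.155828)
= 717000 / 4.71023 ≈ 152222.02

≈ 152,000 registered users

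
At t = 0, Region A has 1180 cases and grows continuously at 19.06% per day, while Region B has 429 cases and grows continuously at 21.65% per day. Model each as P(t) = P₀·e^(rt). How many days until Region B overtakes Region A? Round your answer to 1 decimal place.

t ≈ 39.1 days

1180·e^(0.1906t) = 429·e^(0.2165t)
1180/429 = e^((0.2165 − 0.1906)t) → ln(2.75058) = 0.0259·t
t = 1.01181 / 0.0259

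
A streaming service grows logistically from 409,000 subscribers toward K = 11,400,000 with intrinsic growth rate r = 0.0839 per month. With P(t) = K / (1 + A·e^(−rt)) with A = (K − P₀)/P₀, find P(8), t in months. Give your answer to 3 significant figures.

≈ 774,000 subscribers

A = (11400000 − 409000)/409000 = 26.87286
P(8) = 11400000 / (1 + 26.87286·e^(−0.0839·8)) = 11400000 / (1 + 26.87286·0.511095)
= 11400000 / 14.73458 ≈ 773690.09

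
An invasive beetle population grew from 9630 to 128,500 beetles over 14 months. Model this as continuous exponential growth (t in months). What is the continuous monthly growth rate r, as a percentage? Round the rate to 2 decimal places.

r ≈ 18.51% per month

128500 = 9630 · e^(r·14)
e^(14r) = 128500/9630 = 13.34372
r = ln(13.34372) / 14 = 2.59105 / 14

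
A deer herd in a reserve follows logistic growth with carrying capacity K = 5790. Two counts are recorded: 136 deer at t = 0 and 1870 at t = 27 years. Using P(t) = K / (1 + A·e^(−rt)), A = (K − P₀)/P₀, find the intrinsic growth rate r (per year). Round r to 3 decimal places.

A = (5790 − 136)/136 = 41.57353
1870 = 5790/(1 + 41.57353·e^(−r·27)) → e^(−27r) = (3.09626 − 1)/41.57353 = 0.050423
r = −ln(0.050423)/27 = 2.98731/27

r ≈ 0.111 per year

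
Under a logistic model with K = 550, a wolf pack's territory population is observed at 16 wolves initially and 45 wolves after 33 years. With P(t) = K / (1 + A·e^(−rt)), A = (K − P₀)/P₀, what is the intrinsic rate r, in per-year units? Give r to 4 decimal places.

r ≈ 0.0330 per year

A = (550 − 16)/16 = 33.375
45 = 550/(1 + 33.375·e^(−r·33)) → e^(−33r) = (12.22222 − 1)/33.375 = 0.336246
r = −ln(0.336246)/33 = 1.08991/33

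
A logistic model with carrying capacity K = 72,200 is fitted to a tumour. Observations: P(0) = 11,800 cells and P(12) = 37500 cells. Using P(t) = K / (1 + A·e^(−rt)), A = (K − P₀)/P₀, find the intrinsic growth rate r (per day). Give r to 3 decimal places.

A = (72200 − 11800)/11800 = 5.11864
37500 = 72200/(1 + 5.11864·e^(−r·12)) → e^(−12r) = (1.92533 − 1)/5.11864 = 0.180777
r = −ln(0.180777)/12 = 1.71049/12

r ≈ 0.143 per day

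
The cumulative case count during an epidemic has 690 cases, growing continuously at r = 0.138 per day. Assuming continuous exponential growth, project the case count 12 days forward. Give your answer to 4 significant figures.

≈ 3,614 cases

P(12) = 690 · e^(0.138·12) = 690 · e^(1.656)
= 690 · 5.23832 ≈ 3614.44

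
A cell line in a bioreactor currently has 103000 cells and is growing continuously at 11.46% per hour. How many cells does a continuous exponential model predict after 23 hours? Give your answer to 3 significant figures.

≈ 1,440,000 cells

P(23) = 103000 · e^(0.1146·23) = 103000 · e^(2.6358)
= 103000 · 13.95447 ≈ 1437310.57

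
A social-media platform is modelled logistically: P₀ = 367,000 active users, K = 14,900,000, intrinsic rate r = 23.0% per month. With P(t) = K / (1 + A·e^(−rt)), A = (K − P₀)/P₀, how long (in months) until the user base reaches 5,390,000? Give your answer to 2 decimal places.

t ≈ 13.53 months

A = (14900000 − 367000)/367000 = 39.59946
5390000 = 14900000/(1 + 39.59946·e^(−0.23t)) → 1 + 39.59946·e^(−0.23t) = 2.76438
e^(−0.23t) = 0.044556 → t = ln(22.44386)/0.23 = 3.11102/0.23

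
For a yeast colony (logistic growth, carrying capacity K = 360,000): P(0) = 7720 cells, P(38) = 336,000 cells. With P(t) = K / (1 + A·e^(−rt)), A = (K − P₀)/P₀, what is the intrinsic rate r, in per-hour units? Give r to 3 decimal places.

A = (360000 − 7720)/7720 = 45.63212
336000 = 360000/(1 + 45.63212·e^(−r·38)) → e^(−38r) = (1.07143 − 1)/45.63212 = 0.001565
r = −ln(0.001565)/38 = 6.45967/38

r ≈ 0.170 per hour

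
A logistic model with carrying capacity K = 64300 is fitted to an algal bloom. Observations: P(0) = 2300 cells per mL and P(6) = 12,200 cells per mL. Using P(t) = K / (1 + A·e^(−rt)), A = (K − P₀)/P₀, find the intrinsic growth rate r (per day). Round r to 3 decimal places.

A = (64300 − 2300)/2300 = 26.95652
12200 = 64300/(1 + 26.95652·e^(−r·6)) → e^(−6r) = (5.27049 − 1)/26.95652 = 0.158421
r = −ln(0.158421)/6 = 1.8425/6

r ≈ 0.307 per day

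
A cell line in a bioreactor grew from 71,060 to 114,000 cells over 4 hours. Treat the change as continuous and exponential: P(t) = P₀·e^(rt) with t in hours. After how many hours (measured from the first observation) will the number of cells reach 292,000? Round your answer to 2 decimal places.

t ≈ 11.96 hours

r = ln(114000/71060) / 4 ≈ 0.118168 per hour
t = ln(292000/71060) / r = 1.41323 / 0.118168 ≈ 11.959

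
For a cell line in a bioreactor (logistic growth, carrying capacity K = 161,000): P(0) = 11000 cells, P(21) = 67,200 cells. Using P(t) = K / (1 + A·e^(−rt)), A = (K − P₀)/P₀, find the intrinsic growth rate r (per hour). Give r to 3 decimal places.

r ≈ 0.109 per hour

A = (161000 − 11000)/11000 = 13.63636
67200 = 161000/(1 + 13.63636·e^(−r·21)) → e^(−21r) = (2.39583 − 1)/13.63636 = 0.102361
r = −ln(0.102361)/21 = 2.27925/21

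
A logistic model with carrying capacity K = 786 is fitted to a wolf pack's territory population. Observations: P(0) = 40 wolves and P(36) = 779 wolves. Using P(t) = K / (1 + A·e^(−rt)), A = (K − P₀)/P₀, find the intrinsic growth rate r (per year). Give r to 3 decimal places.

r ≈ 0.212 per year

A = (786 − 40)/40 = 18.65
779 = 786/(1 + 18.65·e^(−r·36)) → e^(−36r) = (1.00899 − 1)/18.65 = 0.000482
r = −ln(0.000482)/36 = 7.63795/36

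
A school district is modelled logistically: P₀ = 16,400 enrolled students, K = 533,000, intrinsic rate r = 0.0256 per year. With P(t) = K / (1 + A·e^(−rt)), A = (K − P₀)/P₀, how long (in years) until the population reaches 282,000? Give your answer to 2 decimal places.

t ≈ 139.31 years

A = (533000 − 16400)/16400 = 31.5
282000 = 533000/(1 + 31.5·e^(−0.0256t)) → 1 + 31.5·e^(−0.0256t) = 1.89007
e^(−0.0256t) = 0.028256 → t = ln(35.39044)/0.0256 = 3.56644/0.0256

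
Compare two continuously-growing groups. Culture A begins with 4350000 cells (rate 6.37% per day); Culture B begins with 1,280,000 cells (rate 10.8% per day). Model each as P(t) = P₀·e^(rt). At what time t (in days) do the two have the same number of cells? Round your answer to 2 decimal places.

4350000·e^(0.0637t) = 1280000·e^(0.108t)
4350000/1280000 = e^((0.108 − 0.0637)t) → ln(3.39844) = 0.0443·t
t = 1.22332 / 0.0443

t ≈ 27.61 days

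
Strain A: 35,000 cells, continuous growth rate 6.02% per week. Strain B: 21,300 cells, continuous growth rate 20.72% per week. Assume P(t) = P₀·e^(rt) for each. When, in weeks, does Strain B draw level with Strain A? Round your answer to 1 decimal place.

t ≈ 3.4 weeks

35000·e^(0.0602t) = 21300·e^(0.2072t)
35000/21300 = e^((0.2072 − 0.0602)t) → ln(1.64319) = 0.147·t
t = 0.49664 / 0.147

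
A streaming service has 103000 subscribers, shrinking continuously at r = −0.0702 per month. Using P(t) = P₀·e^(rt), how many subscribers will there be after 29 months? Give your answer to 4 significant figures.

≈ 13,450 subscribers

P(29) = 103000 · e^(-0.0702·29) = 103000 · e^(-2.0358)
= 103000 · 0.13058 ≈ 13449.33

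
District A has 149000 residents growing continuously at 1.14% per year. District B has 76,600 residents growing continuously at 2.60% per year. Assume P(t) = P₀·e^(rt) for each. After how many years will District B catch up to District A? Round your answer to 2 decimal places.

149000·e^(0.0114t) = 76600·e^(0.026t)
149000/76600 = e^((0.026 − 0.0114)t) → ln(1.94517) = 0.0146·t
t = 0.66535 / 0.0146

t ≈ 45.57 years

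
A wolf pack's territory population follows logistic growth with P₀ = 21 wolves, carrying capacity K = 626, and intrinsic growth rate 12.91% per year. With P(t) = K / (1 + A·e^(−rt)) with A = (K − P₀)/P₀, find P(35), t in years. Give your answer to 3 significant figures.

A = (626 − 21)/21 = 28.80952
P(35) = 626 / (1 + 28.80952·e^(−0.1291·35)) = 626 / (1 + 28.80952·0.010905)
= 626 / 1.31418 ≈ 476.34

≈ 476 wolves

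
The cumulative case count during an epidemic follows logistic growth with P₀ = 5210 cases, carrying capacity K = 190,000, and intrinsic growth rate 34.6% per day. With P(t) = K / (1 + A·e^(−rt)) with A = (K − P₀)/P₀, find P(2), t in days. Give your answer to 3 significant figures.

≈ 10,100 cases

A = (190000 − 5210)/5210 = 35.46833
P(2) = 190000 / (1 + 35.46833·e^(−0.346·2)) = 190000 / (1 + 35.46833·0.500574)
= 190000 / 18.75452 ≈ 10130.89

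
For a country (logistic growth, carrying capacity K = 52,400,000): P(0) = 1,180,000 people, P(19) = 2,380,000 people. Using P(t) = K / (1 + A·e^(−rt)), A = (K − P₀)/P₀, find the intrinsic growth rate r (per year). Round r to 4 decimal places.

r ≈ 0.0382 per year

A = (52400000 − 1180000)/1180000 = 43.40678
2380000 = 52400000/(1 + 43.40678·e^(−r·19)) → e^(−19r) = (22.01681 − 1)/43.40678 = 0.484183
r = −ln(0.484183)/19 = 0.72529/19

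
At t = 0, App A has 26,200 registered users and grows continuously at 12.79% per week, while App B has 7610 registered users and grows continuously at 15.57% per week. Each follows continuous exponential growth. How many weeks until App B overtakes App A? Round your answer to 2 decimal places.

26200·e^(0.1279t) = 7610·e^(0.1557t)
26200/7610 = e^((0.1557 − 0.1279)t) → ln(3.44284) = 0.0278·t
t = 1.2363 / 0.0278

t ≈ 44.47 weeks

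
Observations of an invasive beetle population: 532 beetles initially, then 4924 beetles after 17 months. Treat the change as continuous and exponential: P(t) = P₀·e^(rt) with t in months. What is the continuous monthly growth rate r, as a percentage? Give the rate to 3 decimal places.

4924 = 532 · e^(r·17)
e^(17r) = 4924/532 = 9.25564
r = ln(9.25564) / 17 = 2.22523 / 17

r ≈ 13.090% per month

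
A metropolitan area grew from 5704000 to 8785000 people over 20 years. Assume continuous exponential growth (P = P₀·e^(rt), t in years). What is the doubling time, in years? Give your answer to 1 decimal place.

doubling time ≈ 32.1 years

r = ln(8785000/5704000) / 20 = ln(1.54015) / 20 ≈ 0.021594 per year
doubling time = ln 2 / |r| = 0.69315 / 0.021594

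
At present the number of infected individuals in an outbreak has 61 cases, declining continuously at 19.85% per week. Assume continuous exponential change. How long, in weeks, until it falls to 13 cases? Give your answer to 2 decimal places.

t ≈ 7.79 weeks

13 = 61 · e^(-0.1985·t)
t = ln(13/61) / -0.1985 = ln(0.21311) / -0.1985 = -1.54592 / -0.1985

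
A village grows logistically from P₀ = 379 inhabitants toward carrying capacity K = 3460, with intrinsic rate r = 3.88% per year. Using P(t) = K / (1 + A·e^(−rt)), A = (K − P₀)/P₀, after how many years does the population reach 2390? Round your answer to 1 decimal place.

A = (3460 − 379)/379 = 8.12929
2390 = 3460/(1 + 8.12929·e^(−0.0388t)) → 1 + 8.12929·e^(−0.0388t) = 1.4477
e^(−0.0388t) = 0.055072 → t = ln(18.15794)/0.0388 = 2.89911/0.0388

t ≈ 74.7 years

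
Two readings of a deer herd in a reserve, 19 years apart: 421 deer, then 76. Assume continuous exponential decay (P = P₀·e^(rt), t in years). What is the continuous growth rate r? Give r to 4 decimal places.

76 = 421 · e^(r·19)
e^(19r) = 76/421 = 0.18052
r = ln(0.18052) / 19 = -1.7119 / 19

r ≈ -0.0901 per year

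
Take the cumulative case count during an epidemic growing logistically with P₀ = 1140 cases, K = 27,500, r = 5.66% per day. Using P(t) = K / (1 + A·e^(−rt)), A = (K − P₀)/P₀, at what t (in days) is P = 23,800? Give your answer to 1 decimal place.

A = (27500 − 1140)/1140 = 23.12281
23800 = 27500/(1 + 23.12281·e^(−0.0566t)) → 1 + 23.12281·e^(−0.0566t) = 1.15546
e^(−0.0566t) = 0.006723 → t = ln(148.73589)/0.0566 = 5.00217/0.0566

t ≈ 88.4 days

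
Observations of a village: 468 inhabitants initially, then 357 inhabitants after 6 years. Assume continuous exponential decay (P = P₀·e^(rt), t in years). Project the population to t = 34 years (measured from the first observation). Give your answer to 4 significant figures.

r = ln(357/468) / 6 ≈ -0.045122 per year
P(34) = 468 · e^(-0.045122·34) = 468 · 0.21564 ≈ 100.92

≈ 100.9 inhabitants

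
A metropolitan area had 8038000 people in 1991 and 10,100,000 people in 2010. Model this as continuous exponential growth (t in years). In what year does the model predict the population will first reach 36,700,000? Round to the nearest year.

r = ln(10100000/8038000) / 19 = 0.22836/19 ≈ 0.012019 per year
t = ln(36700000/8038000) / r = 1.5186/0.012019 ≈ 126.35 years after 1991

year 2117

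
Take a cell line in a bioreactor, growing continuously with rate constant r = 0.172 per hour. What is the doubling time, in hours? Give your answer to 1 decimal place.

doubling time ≈ 4.0 hours

doubling time = ln(2) / |r| = 0.69315 / 0.172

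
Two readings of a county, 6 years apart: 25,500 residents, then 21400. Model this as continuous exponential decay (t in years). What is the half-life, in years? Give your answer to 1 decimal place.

r = ln(21400/25500) / 6 = ln(0.83922) / 6 ≈ -0.029215 per year
half-life = ln 2 / |r| = 0.69315 / 0.029215

half-life ≈ 23.7 years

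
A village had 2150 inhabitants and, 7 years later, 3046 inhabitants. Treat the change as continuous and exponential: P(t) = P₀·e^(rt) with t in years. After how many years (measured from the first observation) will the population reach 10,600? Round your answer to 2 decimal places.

t ≈ 32.06 years

r = ln(3046/2150) / 7 ≈ 0.049766 per year
t = ln(10600/2150) / r = 1.59539 / 0.049766 ≈ 32.058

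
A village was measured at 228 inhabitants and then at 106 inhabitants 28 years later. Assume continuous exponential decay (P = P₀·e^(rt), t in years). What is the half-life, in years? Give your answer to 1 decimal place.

r = ln(106/228) / 28 = ln(0.46491) / 28 ≈ -0.027354 per year
half-life = ln 2 / |r| = 0.69315 / 0.027354

half-life ≈ 25.3 years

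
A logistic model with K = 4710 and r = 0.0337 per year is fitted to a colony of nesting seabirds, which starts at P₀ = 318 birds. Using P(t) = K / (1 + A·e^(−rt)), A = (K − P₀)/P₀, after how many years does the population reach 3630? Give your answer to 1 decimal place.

A = (4710 − 318)/318 = 13.81132
3630 = 4710/(1 + 13.81132·e^(−0.0337t)) → 1 + 13.81132·e^(−0.0337t) = 1.29752
e^(−0.0337t) = 0.021542 → t = ln(46.42138)/0.0337 = 3.83776/0.0337

t ≈ 113.9 years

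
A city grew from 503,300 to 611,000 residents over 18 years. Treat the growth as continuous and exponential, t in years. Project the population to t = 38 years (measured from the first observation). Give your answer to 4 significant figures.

≈ 757,900 residents

r = ln(611000/503300) / 18 ≈ 0.010773 per year
P(38) = 503300 · e^(0.010773·38) = 503300 · 1.50586 ≈ 757901.27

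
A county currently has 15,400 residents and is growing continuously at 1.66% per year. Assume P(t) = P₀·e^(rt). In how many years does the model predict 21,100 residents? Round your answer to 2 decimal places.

t ≈ 18.97 years

21100 = 15400 · e^(0.0166·t)
t = ln(21100/15400) / 0.0166 = ln(1.37013) / 0.0166 = 0.31491 / 0.0166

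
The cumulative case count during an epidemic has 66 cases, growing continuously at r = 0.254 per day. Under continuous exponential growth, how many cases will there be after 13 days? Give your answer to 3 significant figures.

≈ 1,790 cases

P(13) = 66 · e^(0.254·13) = 66 · e^(3.302)
= 66 · 27.16692 ≈ 1793.02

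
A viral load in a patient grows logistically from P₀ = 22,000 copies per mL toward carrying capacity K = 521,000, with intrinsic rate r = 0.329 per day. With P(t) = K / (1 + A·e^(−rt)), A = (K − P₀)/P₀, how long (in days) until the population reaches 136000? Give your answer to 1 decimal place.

t ≈ 6.3 days

A = (521000 − 22000)/22000 = 22.68182
136000 = 521000/(1 + 22.68182·e^(−0.329t)) → 1 + 22.68182·e^(−0.329t) = 3.83088
e^(−0.329t) = 0.124808 → t = ln(8.01228)/0.329 = 2.08098/0.329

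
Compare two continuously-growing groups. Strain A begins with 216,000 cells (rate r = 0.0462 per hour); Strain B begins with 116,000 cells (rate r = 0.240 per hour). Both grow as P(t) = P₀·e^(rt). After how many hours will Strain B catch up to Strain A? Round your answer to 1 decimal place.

216000·e^(0.0462t) = 116000·e^(0.24t)
216000/116000 = e^((0.24 − 0.0462)t) → ln(1.86207) = 0.1938·t
t = 0.62169 / 0.1938

t ≈ 3.2 hours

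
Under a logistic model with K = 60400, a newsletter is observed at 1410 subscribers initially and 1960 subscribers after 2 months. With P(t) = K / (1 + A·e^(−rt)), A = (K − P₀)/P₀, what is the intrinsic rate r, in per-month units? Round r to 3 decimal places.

A = (60400 − 1410)/1410 = 41.83688
1960 = 60400/(1 + 41.83688·e^(−r·2)) → e^(−2r) = (30.81633 − 1)/41.83688 = 0.71268
r = −ln(0.71268)/2 = 0.33872/2

r ≈ 0.169 per month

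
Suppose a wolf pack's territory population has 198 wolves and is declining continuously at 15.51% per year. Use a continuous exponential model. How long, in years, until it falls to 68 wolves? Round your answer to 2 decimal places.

68 = 198 · e^(-0.1551·t)
t = ln(68/198) / -0.1551 = ln(0.34343) / -0.1551 = -1.06876 / -0.1551

t ≈ 6.89 years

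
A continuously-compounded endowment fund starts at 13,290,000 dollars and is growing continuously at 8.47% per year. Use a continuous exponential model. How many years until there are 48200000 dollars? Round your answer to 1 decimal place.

48200000 = 13290000 · e^(0.0847·t)
t = ln(48200000/13290000) / 0.0847 = ln(3.62679) / 0.0847 = 1.28835 / 0.0847

t ≈ 15.2 years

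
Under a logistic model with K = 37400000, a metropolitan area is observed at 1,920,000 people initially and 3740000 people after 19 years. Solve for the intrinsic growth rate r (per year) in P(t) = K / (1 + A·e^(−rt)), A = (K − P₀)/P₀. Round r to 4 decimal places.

A = (37400000 − 1920000)/1920000 = 18.47917
3740000 = 37400000/(1 + 18.47917·e^(−r·19)) → e^(−19r) = (10 − 1)/18.47917 = 0.487035
r = −ln(0.487035)/19 = 0.71942/19

r ≈ 0.0379 per year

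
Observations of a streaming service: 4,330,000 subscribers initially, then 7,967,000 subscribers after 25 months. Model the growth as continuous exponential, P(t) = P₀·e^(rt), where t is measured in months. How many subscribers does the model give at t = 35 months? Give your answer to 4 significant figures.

r = ln(7967000/4330000) / 25 ≈ 0.02439 per month
P(35) = 4330000 · e^(0.02439·35) = 4330000 · 2.34817 ≈ 10167579.7

≈ 10,170,000 subscribers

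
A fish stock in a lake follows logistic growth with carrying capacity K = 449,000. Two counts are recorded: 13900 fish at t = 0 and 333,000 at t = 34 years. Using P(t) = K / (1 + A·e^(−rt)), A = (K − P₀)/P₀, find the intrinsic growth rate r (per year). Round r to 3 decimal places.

r ≈ 0.132 per year

A = (449000 − 13900)/13900 = 31.30216
333000 = 449000/(1 + 31.30216·e^(−r·34)) → e^(−34r) = (1.34835 − 1)/31.30216 = 0.011129
r = −ln(0.011129)/34 = 4.49824/34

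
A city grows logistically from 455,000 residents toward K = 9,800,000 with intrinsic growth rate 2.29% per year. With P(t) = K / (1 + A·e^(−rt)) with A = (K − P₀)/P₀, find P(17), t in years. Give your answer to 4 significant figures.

A = (9800000 − 455000)/455000 = 20.53846
P(17) = 9800000 / (1 + 20.53846·e^(−0.0229·17)) = 9800000 / (1 + 20.53846·0.677531)
= 9800000 / 14.91544 ≈ 657037.1

≈ 657,000 residents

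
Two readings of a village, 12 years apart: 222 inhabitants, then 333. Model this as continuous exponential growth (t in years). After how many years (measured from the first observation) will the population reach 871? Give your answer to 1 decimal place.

t ≈ 40.5 years

r = ln(333/222) / 12 ≈ 0.033789 per year
t = ln(871/222) / r = 1.36696 / 0.033789 ≈ 40.456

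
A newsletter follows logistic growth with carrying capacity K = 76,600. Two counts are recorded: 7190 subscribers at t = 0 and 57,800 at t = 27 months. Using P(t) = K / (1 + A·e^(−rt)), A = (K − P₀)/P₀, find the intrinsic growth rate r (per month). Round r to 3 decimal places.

A = (76600 − 7190)/7190 = 9.65369
57800 = 76600/(1 + 9.65369·e^(−r·27)) → e^(−27r) = (1.32526 − 1)/9.65369 = 0.033693
r = −ln(0.033693)/27 = 3.39047/27

r ≈ 0.126 per month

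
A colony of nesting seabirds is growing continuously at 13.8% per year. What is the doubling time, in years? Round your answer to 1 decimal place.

doubling time = ln(2) / |r| = 0.69315 / 0.138

doubling time ≈ 5.0 years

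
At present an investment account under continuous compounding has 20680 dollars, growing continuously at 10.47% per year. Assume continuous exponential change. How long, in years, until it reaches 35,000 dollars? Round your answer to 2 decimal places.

t ≈ 5.03 years

35000 = 20680 · e^(0.1047·t)
t = ln(35000/20680) / 0.1047 = ln(1.69246) / 0.1047 = 0.52618 / 0.1047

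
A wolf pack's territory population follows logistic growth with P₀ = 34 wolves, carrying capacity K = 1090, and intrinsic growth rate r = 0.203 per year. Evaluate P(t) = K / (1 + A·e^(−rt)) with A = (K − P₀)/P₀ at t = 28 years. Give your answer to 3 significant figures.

≈ 986 wolves

A = (1090 − 34)/34 = 31.05882
P(28) = 1090 / (1 + 31.05882·e^(−0.203·28)) = 1090 / (1 + 31.05882·0.0034)
= 1090 / 1.1056 ≈ 985.89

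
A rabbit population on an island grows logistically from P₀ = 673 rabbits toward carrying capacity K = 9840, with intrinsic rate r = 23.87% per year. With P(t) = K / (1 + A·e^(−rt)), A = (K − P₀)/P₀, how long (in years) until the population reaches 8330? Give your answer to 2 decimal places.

A = (9840 − 673)/673 = 13.6211
8330 = 9840/(1 + 13.6211·e^(−0.2387t)) → 1 + 13.6211·e^(−0.2387t) = 1.18127
e^(−0.2387t) = 0.013308 → t = ln(75.14156)/0.2387 = 4.31937/0.2387

t ≈ 18.10 years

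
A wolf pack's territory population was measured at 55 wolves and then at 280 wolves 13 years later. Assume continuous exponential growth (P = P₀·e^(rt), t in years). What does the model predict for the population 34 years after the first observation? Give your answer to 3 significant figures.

≈ 3,880 wolves

r = ln(280/55) / 13 ≈ 0.125189 per year
P(34) = 55 · e^(0.125189·34) = 55 · 70.55725 ≈ 3880.65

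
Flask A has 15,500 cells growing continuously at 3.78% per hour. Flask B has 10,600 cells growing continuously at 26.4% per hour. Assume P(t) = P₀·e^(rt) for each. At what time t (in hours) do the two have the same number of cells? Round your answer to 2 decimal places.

t ≈ 1.68 hours

15500·e^(0.0378t) = 10600·e^(0.264t)
15500/10600 = e^((0.264 − 0.0378)t) → ln(1.46226) = 0.2262·t
t = 0.37999 / 0.2262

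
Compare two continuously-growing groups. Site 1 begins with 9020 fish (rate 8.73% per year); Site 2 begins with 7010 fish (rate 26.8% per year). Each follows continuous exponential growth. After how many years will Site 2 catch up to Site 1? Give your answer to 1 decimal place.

9020·e^(0.0873t) = 7010·e^(0.268t)
9020/7010 = e^((0.268 − 0.0873)t) → ln(1.28673) = 0.1807·t
t = 0.25211 / 0.1807

t ≈ 1.4 years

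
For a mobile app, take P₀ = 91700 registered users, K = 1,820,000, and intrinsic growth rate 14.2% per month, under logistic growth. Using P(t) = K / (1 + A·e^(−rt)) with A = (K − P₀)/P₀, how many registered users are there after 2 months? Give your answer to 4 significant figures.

≈ 119,800 registered users

A = (1820000 − 91700)/91700 = 18.84733
P(2) = 1820000 / (1 + 18.84733·e^(−0.142·2)) = 1820000 / (1 + 18.84733·0.752767)
= 1820000 / 15.18764 ≈ 119834.29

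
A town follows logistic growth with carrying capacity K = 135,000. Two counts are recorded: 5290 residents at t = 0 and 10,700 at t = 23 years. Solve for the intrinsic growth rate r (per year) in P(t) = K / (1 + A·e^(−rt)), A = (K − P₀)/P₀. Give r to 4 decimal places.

r ≈ 0.0325 per year

A = (135000 − 5290)/5290 = 24.51985
10700 = 135000/(1 + 24.51985·e^(−r·23)) → e^(−23r) = (12.61682 − 1)/24.51985 = 0.473772
r = −ln(0.473772)/23 = 0.74703/23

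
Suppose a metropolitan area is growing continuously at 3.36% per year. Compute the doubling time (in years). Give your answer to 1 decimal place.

doubling time ≈ 20.6 years

doubling time = ln(2) / |r| = 0.69315 / 0.0336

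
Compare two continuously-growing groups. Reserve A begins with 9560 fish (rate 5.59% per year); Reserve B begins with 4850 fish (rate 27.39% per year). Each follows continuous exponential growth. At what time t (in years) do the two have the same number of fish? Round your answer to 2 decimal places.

9560·e^(0.0559t) = 4850·e^(0.2739t)
9560/4850 = e^((0.2739 − 0.0559)t) → ln(1.97113) = 0.218·t
t = 0.67861 / 0.218

t ≈ 3.11 years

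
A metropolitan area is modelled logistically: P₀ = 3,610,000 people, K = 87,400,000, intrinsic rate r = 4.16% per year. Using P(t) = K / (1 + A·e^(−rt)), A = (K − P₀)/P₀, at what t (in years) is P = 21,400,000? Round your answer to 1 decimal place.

A = (87400000 − 3610000)/3610000 = 23.21053
21400000 = 87400000/(1 + 23.21053·e^(−0.0416t)) → 1 + 23.21053·e^(−0.0416t) = 4.08411
e^(−0.0416t) = 0.132876 → t = ln(7.52584)/0.0416 = 2.01834/0.0416

t ≈ 48.5 years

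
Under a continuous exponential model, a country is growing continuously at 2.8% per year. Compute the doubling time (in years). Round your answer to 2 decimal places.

doubling time ≈ 24.76 years

doubling time = ln(2) / |r| = 0.69315 / 0.028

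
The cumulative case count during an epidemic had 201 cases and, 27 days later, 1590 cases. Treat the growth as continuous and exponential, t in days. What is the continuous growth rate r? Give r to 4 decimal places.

1590 = 201 · e^(r·27)
e^(27r) = 1590/201 = 7.91045
r = ln(7.91045) / 27 = 2.06818 / 27

r ≈ 0.0766 per day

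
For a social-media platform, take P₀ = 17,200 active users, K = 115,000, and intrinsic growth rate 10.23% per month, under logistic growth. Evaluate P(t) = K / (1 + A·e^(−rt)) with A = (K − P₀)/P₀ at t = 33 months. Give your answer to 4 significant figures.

A = (115000 − 17200)/17200 = 5.68605
P(33) = 115000 / (1 + 5.68605·e^(−0.1023·33)) = 115000 / (1 + 5.68605·0.034187)
= 115000 / 1.19439 ≈ 96283.4

≈ 96,280 active users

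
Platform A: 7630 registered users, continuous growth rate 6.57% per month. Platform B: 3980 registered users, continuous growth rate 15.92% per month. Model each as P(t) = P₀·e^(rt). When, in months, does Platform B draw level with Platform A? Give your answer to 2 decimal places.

t ≈ 6.96 months

7630·e^(0.0657t) = 3980·e^(0.1592t)
7630/3980 = e^((0.1592 − 0.0657)t) → ln(1.91709) = 0.0935·t
t = 0.65081 / 0.0935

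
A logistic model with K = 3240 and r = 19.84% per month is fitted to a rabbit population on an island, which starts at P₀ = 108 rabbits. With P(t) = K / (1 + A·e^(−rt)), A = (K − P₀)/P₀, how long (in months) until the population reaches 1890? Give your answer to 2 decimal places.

t ≈ 18.67 months

A = (3240 − 108)/108 = 29
1890 = 3240/(1 + 29·e^(−0.1984t)) → 1 + 29·e^(−0.1984t) = 1.71429
e^(−0.1984t) = 0.024631 → t = ln(40.6)/0.1984 = 3.70377/0.1984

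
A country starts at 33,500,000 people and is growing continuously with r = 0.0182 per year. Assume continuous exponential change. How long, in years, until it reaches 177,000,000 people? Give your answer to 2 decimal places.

177000000 = 33500000 · e^(0.0182·t)
t = ln(177000000/33500000) / 0.0182 = ln(5.28358) / 0.0182 = 1.6646 / 0.0182

t ≈ 91.46 years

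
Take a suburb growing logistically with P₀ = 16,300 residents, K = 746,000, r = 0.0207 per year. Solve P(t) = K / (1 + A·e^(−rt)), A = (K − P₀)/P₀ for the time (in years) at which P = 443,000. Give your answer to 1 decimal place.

A = (746000 − 16300)/16300 = 44.76687
443000 = 746000/(1 + 44.76687·e^(−0.0207t)) → 1 + 44.76687·e^(−0.0207t) = 1.68397
e^(−0.0207t) = 0.015279 → t = ln(65.45123)/0.0207 = 4.18131/0.0207

t ≈ 202.0 years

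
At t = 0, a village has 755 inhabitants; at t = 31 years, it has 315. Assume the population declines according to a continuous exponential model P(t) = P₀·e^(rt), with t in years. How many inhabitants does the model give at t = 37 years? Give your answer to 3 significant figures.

≈ 266 inhabitants

r = ln(315/755) / 31 ≈ -0.028198 per year
P(37) = 755 · e^(-0.028198·37) = 755 · 0.35228 ≈ 265.97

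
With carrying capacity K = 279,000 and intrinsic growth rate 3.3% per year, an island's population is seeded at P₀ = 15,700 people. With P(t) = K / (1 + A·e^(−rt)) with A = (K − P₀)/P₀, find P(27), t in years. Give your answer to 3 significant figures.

≈ 35,400 people

A = (279000 − 15700)/15700 = 16.7707
P(27) = 279000 / (1 + 16.7707·e^(−0.033·27)) = 279000 / (1 + 16.7707·0.410245)
= 279000 / 7.8801 ≈ 35405.64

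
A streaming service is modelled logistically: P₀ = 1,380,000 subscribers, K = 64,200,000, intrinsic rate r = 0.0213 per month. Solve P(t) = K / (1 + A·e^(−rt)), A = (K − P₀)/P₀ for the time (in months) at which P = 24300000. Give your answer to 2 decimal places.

A = (64200000 − 1380000)/1380000 = 45.52174
24300000 = 64200000/(1 + 45.52174·e^(−0.0213t)) → 1 + 45.52174·e^(−0.0213t) = 2.64198
e^(−0.0213t) = 0.03607 → t = ln(27.72377)/0.0213 = 3.32229/0.0213

t ≈ 155.98 months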